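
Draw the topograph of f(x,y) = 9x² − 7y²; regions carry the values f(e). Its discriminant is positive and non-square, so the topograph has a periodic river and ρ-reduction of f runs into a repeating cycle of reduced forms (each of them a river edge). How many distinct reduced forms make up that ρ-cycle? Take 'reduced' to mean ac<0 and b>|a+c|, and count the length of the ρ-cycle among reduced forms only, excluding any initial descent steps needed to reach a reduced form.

D = 252, ⌊√D⌋ = 15
descent: ρ → (-7,14,2)  [lands on river]
river: ρ → (2,14,-7)
ρ-cycle length = 2 (tail of 1 descent step not counted)

2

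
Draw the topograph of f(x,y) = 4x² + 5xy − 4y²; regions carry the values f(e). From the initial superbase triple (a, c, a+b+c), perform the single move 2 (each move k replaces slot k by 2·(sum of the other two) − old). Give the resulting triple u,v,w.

start (4,-4,5) = (f(1,0),f(0,1),f(1,1))
replace slot 2: 2·(4+5) − (-4) = 22 → (4,22,5)

4,22,5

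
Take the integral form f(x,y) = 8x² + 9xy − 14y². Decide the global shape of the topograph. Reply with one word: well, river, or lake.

D = b²−4ac = 9² − 4·8·(-14) = 529
D = 23² is a perfect square ⇒ form factors over ℤ ⇒ lakes

lake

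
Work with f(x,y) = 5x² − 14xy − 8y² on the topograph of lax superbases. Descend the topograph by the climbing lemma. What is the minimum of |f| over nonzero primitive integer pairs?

descent: ρ → (-8,14,5)  [lands on river]
river: ρ → (5,16,-5)
river: ρ → (-5,14,8)
river: ρ → (8,18,-1)
river: ρ → (-1,18,8)
river: ρ → (8,14,-5)
river: ρ → (-5,16,5)
river: ρ → (5,14,-8)
river: ρ → (-8,18,1)
river: ρ → (1,18,-8)
closes: descent 1, river 10
min |a| on river = 1

1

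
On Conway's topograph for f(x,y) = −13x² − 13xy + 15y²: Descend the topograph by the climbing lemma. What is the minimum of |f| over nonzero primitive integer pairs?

descent: ρ → (15,13,-13)  [lands on river]
river: ρ → (-13,13,15)
river: ρ → (15,17,-11)
river: ρ → (-11,27,5)
river: ρ → (5,23,-21)
river: ρ → (-21,19,7)
river: ρ → (7,23,-15)
river: ρ → (-15,7,15)
river: ρ → (15,23,-7)
river: ρ → (-7,19,21)
river: ρ → (21,23,-5)
river: ρ → (-5,27,11)
river: ρ → (11,17,-15)
river: ρ → (-15,13,13)
river: ρ → (13,13,-15)
river: ρ → (-15,17,11)
river: ρ → (11,27,-5)
river: ρ → (-5,23,21)
river: ρ → (21,19,-7)
river: ρ → (-7,23,15)
river: ρ → (15,7,-15)
river: ρ → (-15,23,7)
river: ρ → (7,19,-21)
river: ρ → (-21,23,5)
river: ρ → (5,27,-11)
river: ρ → (-11,17,15)
closes: descent 1, river 26
min |a| on river = 5

5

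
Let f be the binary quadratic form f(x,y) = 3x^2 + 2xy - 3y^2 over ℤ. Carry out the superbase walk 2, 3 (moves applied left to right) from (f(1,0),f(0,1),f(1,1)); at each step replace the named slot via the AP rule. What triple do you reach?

start (3,-3,2) = (f(1,0),f(0,1),f(1,1))
replace slot 2: 2·(3+2) − (-3) = 13 → (3,13,2)
replace slot 3: 2·(3+13) − 2 = 30 → (3,13,30)

3,13,30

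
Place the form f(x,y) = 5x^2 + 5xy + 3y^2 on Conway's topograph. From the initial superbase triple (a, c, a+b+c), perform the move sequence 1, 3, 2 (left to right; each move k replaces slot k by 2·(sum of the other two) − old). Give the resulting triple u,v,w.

start (5,3,13) = (f(1,0),f(0,1),f(1,1))
replace slot 1: 2·(3+13) − 5 = 27 → (27,3,13)
replace slot 3: 2·(27+3) − 13 = 47 → (27,3,47)
replace slot 2: 2·(27+47) − 3 = 145 → (27,145,47)

27,145,47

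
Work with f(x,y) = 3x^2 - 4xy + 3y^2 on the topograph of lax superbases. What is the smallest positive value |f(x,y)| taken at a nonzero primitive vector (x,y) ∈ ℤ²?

translate: b→2 (≡-4 mod 6), so (3,-4,3)→(3,2,2)
flip: (3,2,2)→(2,-2,3)
translate: b→2 (≡-2 mod 4), so (2,-2,3)→(2,2,3)
reduced (well bottom): (2,2,3) with a≤c, −a<b≤a
well minimum = a = 2

2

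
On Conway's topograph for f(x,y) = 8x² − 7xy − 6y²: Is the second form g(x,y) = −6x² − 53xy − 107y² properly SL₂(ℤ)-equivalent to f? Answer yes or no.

D₁ = 241, D₂ = 241
river cycle of f (length 38): (-6, 7, 8), (8, 9, -5), (-5, 11, 6), (6, 13, -3), (-3, 11, 10), (10, 9, -4), (-4, 15, 1), (1, 15, -4), (-4, 9, 10), (10, 11, -3), … (28 more)
river cycle of g (length 38): (-6, 7, 8), (8, 9, -5), (-5, 11, 6), (6, 13, -3), (-3, 11, 10), (10, 9, -4), (-4, 15, 1), (1, 15, -4), (-4, 9, 10), (10, 11, -3), … (28 more)
cycles coincide ⇒ equivalent

yes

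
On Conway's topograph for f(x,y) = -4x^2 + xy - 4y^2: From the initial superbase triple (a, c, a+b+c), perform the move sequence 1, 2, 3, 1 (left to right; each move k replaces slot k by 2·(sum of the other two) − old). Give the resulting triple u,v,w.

start (-4,-4,-7) = (f(1,0),f(0,1),f(1,1))
replace slot 1: 2·((-4)+(-7)) − (-4) = -18 → (-18,-4,-7)
replace slot 2: 2·((-18)+(-7)) − (-4) = -46 → (-18,-46,-7)
replace slot 3: 2·((-18)+(-46)) − (-7) = -121 → (-18,-46,-121)
replace slot 1: 2·((-46)+(-121)) − (-18) = -316 → (-316,-46,-121)

-316,-46,-121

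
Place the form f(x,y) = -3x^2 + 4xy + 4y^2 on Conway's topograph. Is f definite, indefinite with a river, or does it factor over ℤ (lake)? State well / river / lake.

D = b²−4ac = 4² − 4·(-3)·4 = 64
D = 8² is a perfect square ⇒ form factors over ℤ ⇒ lakes

lake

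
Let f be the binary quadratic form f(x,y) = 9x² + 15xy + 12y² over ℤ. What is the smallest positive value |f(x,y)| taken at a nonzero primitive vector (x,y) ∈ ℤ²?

translate: b→-3 (≡15 mod 18), so (9,15,12)→(9,-3,6)
flip: (9,-3,6)→(6,3,9)
reduced (well bottom): (6,3,9) with a≤c, −a<b≤a
well minimum = a = 6

6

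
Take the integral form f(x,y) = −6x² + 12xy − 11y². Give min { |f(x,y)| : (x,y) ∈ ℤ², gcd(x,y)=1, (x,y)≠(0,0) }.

translate: b→0 (≡-12 mod 12), so (6,-12,11)→(6,0,5)
flip: (6,0,5)→(5,0,6)
reduced (well bottom): (5,0,6) with a≤c, −a<b≤a
well minimum |f| = |-5| = 5 (negative-definite)

5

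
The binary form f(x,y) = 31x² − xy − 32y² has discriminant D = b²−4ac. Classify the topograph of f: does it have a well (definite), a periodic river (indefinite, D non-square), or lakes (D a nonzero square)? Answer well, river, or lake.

D = b²−4ac = (-1)² − 4·31·(-32) = 3969
D = 63² is a perfect square ⇒ form factors over ℤ ⇒ lakes

lake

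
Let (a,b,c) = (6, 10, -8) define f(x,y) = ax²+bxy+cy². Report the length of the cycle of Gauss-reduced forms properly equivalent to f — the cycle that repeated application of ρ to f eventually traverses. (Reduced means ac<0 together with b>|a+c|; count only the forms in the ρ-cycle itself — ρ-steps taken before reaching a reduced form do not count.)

D = 292, ⌊√D⌋ = 17
river: ρ → (-8,6,8)
river: ρ → (8,10,-6)
river: ρ → (-6,14,4)
river: ρ → (4,10,-12)
river: ρ → (-12,14,2)
river: ρ → (2,14,-12)
river: ρ → (-12,10,4)
river: ρ → (4,14,-6)
river: ρ → (-6,10,8)
river: ρ → (8,6,-8)
river: ρ → (-8,10,6)
river: ρ → (6,14,-4)
river: ρ → (-4,10,12)
river: ρ → (12,14,-2)
river: ρ → (-2,14,12)
river: ρ → (12,10,-4)
river: ρ → (-4,14,6)
river: ρ → (6,10,-8)
ρ-cycle length = 18 (tail of 0 descent steps not counted)

18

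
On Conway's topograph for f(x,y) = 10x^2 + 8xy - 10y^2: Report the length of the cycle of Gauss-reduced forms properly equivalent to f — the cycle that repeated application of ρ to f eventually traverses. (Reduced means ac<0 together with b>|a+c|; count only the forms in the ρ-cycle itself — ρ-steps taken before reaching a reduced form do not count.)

D = 464, ⌊√D⌋ = 21
river: ρ → (-10,12,8)
river: ρ → (8,20,-2)
river: ρ → (-2,20,8)
river: ρ → (8,12,-10)
river: ρ → (-10,8,10)
river: ρ → (10,12,-8)
river: ρ → (-8,20,2)
river: ρ → (2,20,-8)
river: ρ → (-8,12,10)
river: ρ → (10,8,-10)
ρ-cycle length = 10 (tail of 0 descent steps not counted)

10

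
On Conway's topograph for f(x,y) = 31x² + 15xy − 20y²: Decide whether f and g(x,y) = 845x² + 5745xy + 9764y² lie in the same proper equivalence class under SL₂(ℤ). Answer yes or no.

D₁ = 2705, D₂ = 2705
river cycle of f (length 10): (-20, 25, 26), (26, 27, -19), (-19, 49, 4), (4, 47, -31), (-31, 15, 20), (20, 25, -26), (-26, 27, 19), (19, 49, -4), (-4, 47, 31), (31, 15, -20)
river cycle of g (length 10): (26, 27, -19), (-19, 49, 4), (4, 47, -31), (-31, 15, 20), (20, 25, -26), (-26, 27, 19), (19, 49, -4), (-4, 47, 31), (31, 15, -20), (-20, 25, 26)
cycles coincide ⇒ equivalent

yes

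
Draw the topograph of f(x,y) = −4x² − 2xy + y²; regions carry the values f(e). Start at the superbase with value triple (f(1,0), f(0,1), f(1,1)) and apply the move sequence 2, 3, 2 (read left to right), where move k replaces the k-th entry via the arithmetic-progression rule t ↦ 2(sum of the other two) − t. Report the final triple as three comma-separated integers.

start (-4,1,-5) = (f(1,0),f(0,1),f(1,1))
replace slot 2: 2·((-4)+(-5)) − 1 = -19 → (-4,-19,-5)
replace slot 3: 2·((-4)+(-19)) − (-5) = -41 → (-4,-19,-41)
replace slot 2: 2·((-4)+(-41)) − (-19) = -71 → (-4,-71,-41)

-4,-71,-41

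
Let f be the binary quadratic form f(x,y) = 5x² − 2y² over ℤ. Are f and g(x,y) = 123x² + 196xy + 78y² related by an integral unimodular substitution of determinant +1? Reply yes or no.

D₁ = 40, D₂ = 40
river cycle of f (length 6): (-2, 4, 3), (3, 2, -3), (-3, 4, 2), (2, 4, -3), (-3, 2, 3), (3, 4, -2)
river cycle of g (length 6): (-2, 4, 3), (3, 2, -3), (-3, 4, 2), (2, 4, -3), (-3, 2, 3), (3, 4, -2)
cycles coincide ⇒ equivalent

yes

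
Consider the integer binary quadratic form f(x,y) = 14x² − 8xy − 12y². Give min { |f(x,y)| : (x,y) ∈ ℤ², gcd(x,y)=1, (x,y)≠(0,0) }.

descent: ρ → (-12,8,14)  [lands on river]
river: ρ → (14,20,-6)
river: ρ → (-6,16,20)
river: ρ → (20,24,-2)
river: ρ → (-2,24,20)
river: ρ → (20,16,-6)
river: ρ → (-6,20,14)
river: ρ → (14,8,-12)
river: ρ → (-12,16,10)
river: ρ → (10,24,-4)
river: ρ → (-4,24,10)
river: ρ → (10,16,-12)
closes: descent 1, river 12
min |a| on river = 2

2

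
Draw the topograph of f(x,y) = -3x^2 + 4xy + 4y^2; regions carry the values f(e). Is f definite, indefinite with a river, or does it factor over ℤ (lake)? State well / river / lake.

D = b²−4ac = 4² − 4·(-3)·4 = 64
D = 8² is a perfect square ⇒ form factors over ℤ ⇒ lakes

lake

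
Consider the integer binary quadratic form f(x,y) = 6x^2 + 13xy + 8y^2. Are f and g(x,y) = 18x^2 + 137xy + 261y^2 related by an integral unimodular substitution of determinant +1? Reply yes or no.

D₁ = -23, D₂ = -23
f: translate: b→1 (≡13 mod 12), so (6,13,8)→(6,1,1)
f: flip: (6,1,1)→(1,-1,6)
f: translate: b→1 (≡-1 mod 2), so (1,-1,6)→(1,1,6)
f: reduced (well bottom): (1,1,6) with a≤c, −a<b≤a
g: translate: b→-7 (≡137 mod 36), so (18,137,261)→(18,-7,1)
g: flip: (18,-7,1)→(1,7,18)
g: translate: b→1 (≡7 mod 2), so (1,7,18)→(1,1,6)
g: reduced (well bottom): (1,1,6) with a≤c, −a<b≤a
reduced forms (1, 1, 6) vs (1, 1, 6) ⇒ equivalent

yes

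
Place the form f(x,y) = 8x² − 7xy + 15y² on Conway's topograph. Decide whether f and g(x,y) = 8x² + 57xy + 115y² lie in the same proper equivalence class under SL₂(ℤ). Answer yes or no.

D₁ = -431, D₂ = -431
f: reduced (well bottom): (8,-7,15) with a≤c, −a<b≤a
g: translate: b→-7 (≡57 mod 16), so (8,57,115)→(8,-7,15)
g: reduced (well bottom): (8,-7,15) with a≤c, −a<b≤a
reduced forms (8, -7, 15) vs (8, -7, 15) ⇒ equivalent

yes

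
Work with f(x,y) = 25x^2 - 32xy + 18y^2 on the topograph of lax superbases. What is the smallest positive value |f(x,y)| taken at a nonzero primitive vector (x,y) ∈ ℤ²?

translate: b→18 (≡-32 mod 50), so (25,-32,18)→(25,18,11)
flip: (25,18,11)→(11,-18,25)
translate: b→4 (≡-18 mod 22), so (11,-18,25)→(11,4,18)
reduced (well bottom): (11,4,18) with a≤c, −a<b≤a
well minimum = a = 11

11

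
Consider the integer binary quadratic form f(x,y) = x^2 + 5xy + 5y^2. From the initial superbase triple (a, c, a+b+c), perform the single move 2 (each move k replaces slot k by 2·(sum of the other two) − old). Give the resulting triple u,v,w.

start (1,5,11) = (f(1,0),f(0,1),f(1,1))
replace slot 2: 2·(1+11) − 5 = 19 → (1,19,11)

1,19,11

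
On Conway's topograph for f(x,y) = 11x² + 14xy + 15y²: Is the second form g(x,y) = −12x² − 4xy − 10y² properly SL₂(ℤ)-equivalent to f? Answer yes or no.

D₁ = -464, D₂ = -464
f: translate: b→-8 (≡14 mod 22), so (11,14,15)→(11,-8,12)
f: reduced (well bottom): (11,-8,12) with a≤c, −a<b≤a
g is negative-definite; reduce −g:
−g: flip: (12,4,10)→(10,-4,12)
−g: reduced (well bottom): (10,-4,12) with a≤c, −a<b≤a
flip sign back: reduced form of g is (-10,4,-12)
reduced forms (11, -8, 12) vs (-10, 4, -12) ⇒ inequivalent

no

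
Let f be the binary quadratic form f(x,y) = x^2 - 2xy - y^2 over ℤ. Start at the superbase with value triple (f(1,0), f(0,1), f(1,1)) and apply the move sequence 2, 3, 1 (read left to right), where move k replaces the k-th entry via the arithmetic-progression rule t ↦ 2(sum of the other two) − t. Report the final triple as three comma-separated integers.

start (1,-1,-2) = (f(1,0),f(0,1),f(1,1))
replace slot 2: 2·(1+(-2)) − (-1) = -1 → (1,-1,-2)
replace slot 3: 2·(1+(-1)) − (-2) = 2 → (1,-1,2)
replace slot 1: 2·((-1)+2) − 1 = 1 → (1,-1,2)

1,-1,2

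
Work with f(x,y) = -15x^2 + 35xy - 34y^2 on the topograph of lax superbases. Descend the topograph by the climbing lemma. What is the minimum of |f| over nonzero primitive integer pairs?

translate: b→-5 (≡-35 mod 30), so (15,-35,34)→(15,-5,14)
flip: (15,-5,14)→(14,5,15)
reduced (well bottom): (14,5,15) with a≤c, −a<b≤a
well minimum |f| = |-14| = 14 (negative-definite)

14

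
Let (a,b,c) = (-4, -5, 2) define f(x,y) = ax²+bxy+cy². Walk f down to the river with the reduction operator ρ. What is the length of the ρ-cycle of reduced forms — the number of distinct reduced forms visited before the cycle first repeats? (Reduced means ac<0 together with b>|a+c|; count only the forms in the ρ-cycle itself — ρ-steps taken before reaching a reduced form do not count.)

D = 57, ⌊√D⌋ = 7
descent: ρ → (2,5,-4)  [lands on river]
river: ρ → (-4,3,3)
river: ρ → (3,3,-4)
river: ρ → (-4,5,2)
river: ρ → (2,7,-1)
river: ρ → (-1,7,2)
ρ-cycle length = 6 (tail of 1 descent step not counted)

6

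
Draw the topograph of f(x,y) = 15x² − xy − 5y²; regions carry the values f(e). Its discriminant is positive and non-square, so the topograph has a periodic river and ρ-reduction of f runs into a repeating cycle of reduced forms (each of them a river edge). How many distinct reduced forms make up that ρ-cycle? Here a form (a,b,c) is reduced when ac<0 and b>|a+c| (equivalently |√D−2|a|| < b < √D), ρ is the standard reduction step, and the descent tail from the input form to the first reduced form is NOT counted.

D = 301, ⌊√D⌋ = 17
descent: ρ → (-5,11,9)  [lands on river]
river: ρ → (9,7,-7)
river: ρ → (-7,7,9)
river: ρ → (9,11,-5)
river: ρ → (-5,9,11)
river: ρ → (11,13,-3)
river: ρ → (-3,17,1)
river: ρ → (1,17,-3)
river: ρ → (-3,13,11)
river: ρ → (11,9,-5)
ρ-cycle length = 10 (tail of 1 descent step not counted)

10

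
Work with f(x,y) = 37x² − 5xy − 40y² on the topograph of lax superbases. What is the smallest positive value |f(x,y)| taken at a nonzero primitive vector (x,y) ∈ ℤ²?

descent: ρ → (-40,5,37)  [lands on river]
river: ρ → (37,69,-8)
river: ρ → (-8,75,10)
river: ρ → (10,65,-43)
river: ρ → (-43,21,32)
river: ρ → (32,43,-32)
river: ρ → (-32,21,43)
river: ρ → (43,65,-10)
river: ρ → (-10,75,8)
river: ρ → (8,69,-37)
river: ρ → (-37,5,40)
river: ρ → (40,75,-2)
river: ρ → (-2,77,2)
river: ρ → (2,75,-40)
closes: descent 1, river 14
min |a| on river = 2

2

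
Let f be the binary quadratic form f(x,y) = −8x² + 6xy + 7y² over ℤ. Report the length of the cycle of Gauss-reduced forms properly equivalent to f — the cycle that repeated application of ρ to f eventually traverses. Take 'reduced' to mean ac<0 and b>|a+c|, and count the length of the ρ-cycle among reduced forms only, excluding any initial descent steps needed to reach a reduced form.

D = 260, ⌊√D⌋ = 16
river: ρ → (7,8,-7)
river: ρ → (-7,6,8)
river: ρ → (8,10,-5)
river: ρ → (-5,10,8)
river: ρ → (8,6,-7)
river: ρ → (-7,8,7)
river: ρ → (7,6,-8)
river: ρ → (-8,10,5)
river: ρ → (5,10,-8)
river: ρ → (-8,6,7)
ρ-cycle length = 10 (tail of 0 descent steps not counted)

10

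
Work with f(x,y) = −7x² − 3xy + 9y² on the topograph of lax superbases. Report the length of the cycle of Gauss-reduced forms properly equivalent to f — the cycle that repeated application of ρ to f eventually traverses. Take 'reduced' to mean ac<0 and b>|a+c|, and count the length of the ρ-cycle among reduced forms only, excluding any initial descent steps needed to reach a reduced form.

D = 261, ⌊√D⌋ = 16
descent: ρ → (9,3,-7)  [lands on river]
river: ρ → (-7,11,5)
river: ρ → (5,9,-9)
river: ρ → (-9,9,5)
river: ρ → (5,11,-7)
river: ρ → (-7,3,9)
river: ρ → (9,15,-1)
river: ρ → (-1,15,9)
ρ-cycle length = 8 (tail of 1 descent step not counted)

8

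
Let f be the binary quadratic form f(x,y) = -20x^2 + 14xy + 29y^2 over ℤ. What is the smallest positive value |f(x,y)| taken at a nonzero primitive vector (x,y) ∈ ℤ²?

river: ρ → (29,44,-5)
river: ρ → (-5,46,20)
river: ρ → (20,34,-17)
river: ρ → (-17,34,20)
river: ρ → (20,46,-5)
river: ρ → (-5,44,29)
river: ρ → (29,14,-20)
river: ρ → (-20,26,23)
river: ρ → (23,20,-23)
river: ρ → (-23,26,20)
river: ρ → (20,14,-29)
river: ρ → (-29,44,5)
river: ρ → (5,46,-20)
river: ρ → (-20,34,17)
river: ρ → (17,34,-20)
river: ρ → (-20,46,5)
river: ρ → (5,44,-29)
river: ρ → (-29,14,20)
river: ρ → (20,26,-23)
river: ρ → (-23,20,23)
river: ρ → (23,26,-20)
river: ρ → (-20,14,29)
closes: descent 0, river 22
min |a| on river = 5

5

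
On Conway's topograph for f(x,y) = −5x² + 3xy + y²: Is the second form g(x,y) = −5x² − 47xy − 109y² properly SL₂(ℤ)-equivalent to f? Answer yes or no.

D₁ = 29, D₂ = 29
river cycle of f (length 2): (1, 5, -1), (-1, 5, 1)
river cycle of g (length 2): (1, 5, -1), (-1, 5, 1)
cycles coincide ⇒ equivalent

yes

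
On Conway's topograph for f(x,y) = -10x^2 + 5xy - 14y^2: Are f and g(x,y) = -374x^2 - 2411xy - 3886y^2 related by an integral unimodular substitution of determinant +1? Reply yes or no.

D₁ = -535, D₂ = -535
f is negative-definite; reduce −f:
−f: reduced (well bottom): (10,-5,14) with a≤c, −a<b≤a
flip sign back: reduced form of f is (-10,5,-14)
g is negative-definite; reduce −g:
−g: translate: b→167 (≡2411 mod 748), so (374,2411,3886)→(374,167,19)
−g: flip: (374,167,19)→(19,-167,374)
−g: translate: b→-15 (≡-167 mod 38), so (19,-167,374)→(19,-15,10)
−g: flip: (19,-15,10)→(10,15,19)
−g: translate: b→-5 (≡15 mod 20), so (10,15,19)→(10,-5,14)
−g: reduced (well bottom): (10,-5,14) with a≤c, −a<b≤a
flip sign back: reduced form of g is (-10,5,-14)
reduced forms (-10, 5, -14) vs (-10, 5, -14) ⇒ equivalent

yes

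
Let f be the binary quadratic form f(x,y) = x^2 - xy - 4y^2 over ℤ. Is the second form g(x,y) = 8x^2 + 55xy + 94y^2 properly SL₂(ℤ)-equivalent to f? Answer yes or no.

D₁ = 17, D₂ = 17
river cycle of f (length 6): (1, 3, -2), (-2, 1, 2), (2, 3, -1), (-1, 3, 2), (2, 1, -2), (-2, 3, 1)
river cycle of g (length 6): (1, 3, -2), (-2, 1, 2), (2, 3, -1), (-1, 3, 2), (2, 1, -2), (-2, 3, 1)
cycles coincide ⇒ equivalent

yes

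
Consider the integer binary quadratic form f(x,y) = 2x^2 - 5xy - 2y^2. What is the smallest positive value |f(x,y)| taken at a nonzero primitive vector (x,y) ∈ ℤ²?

descent: ρ → (-2,5,2)  [lands on river]
river: ρ → (2,3,-4)
river: ρ → (-4,5,1)
river: ρ → (1,5,-4)
river: ρ → (-4,3,2)
river: ρ → (2,5,-2)
river: ρ → (-2,3,4)
river: ρ → (4,5,-1)
river: ρ → (-1,5,4)
river: ρ → (4,3,-2)
closes: descent 1, river 10
min |a| on river = 1

1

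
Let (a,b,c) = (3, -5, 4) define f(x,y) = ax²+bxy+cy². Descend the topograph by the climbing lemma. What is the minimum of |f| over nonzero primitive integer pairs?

translate: b→1 (≡-5 mod 6), so (3,-5,4)→(3,1,2)
flip: (3,1,2)→(2,-1,3)
reduced (well bottom): (2,-1,3) with a≤c, −a<b≤a
well minimum = a = 2

2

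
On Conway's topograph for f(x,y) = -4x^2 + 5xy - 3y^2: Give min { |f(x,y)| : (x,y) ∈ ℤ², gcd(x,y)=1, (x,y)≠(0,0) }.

translate: b→3 (≡-5 mod 8), so (4,-5,3)→(4,3,2)
flip: (4,3,2)→(2,-3,4)
translate: b→1 (≡-3 mod 4), so (2,-3,4)→(2,1,3)
reduced (well bottom): (2,1,3) with a≤c, −a<b≤a
well minimum |f| = |-2| = 2 (negative-definite)

2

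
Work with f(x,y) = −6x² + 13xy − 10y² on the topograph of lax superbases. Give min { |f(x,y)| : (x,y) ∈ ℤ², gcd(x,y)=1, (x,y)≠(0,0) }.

translate: b→-1 (≡-13 mod 12), so (6,-13,10)→(6,-1,3)
flip: (6,-1,3)→(3,1,6)
reduced (well bottom): (3,1,6) with a≤c, −a<b≤a
well minimum |f| = |-3| = 3 (negative-definite)

3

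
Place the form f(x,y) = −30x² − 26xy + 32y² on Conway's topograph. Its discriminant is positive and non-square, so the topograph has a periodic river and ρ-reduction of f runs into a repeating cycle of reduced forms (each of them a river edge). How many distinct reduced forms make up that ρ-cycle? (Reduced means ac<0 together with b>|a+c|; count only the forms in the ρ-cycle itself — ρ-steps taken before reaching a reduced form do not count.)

D = 4516, ⌊√D⌋ = 67
descent: ρ → (32,26,-30)  [lands on river]
river: ρ → (-30,34,28)
river: ρ → (28,22,-36)
river: ρ → (-36,50,14)
river: ρ → (14,62,-12)
river: ρ → (-12,58,24)
river: ρ → (24,38,-32)
river: ρ → (-32,26,30)
river: ρ → (30,34,-28)
river: ρ → (-28,22,36)
river: ρ → (36,50,-14)
river: ρ → (-14,62,12)
river: ρ → (12,58,-24)
river: ρ → (-24,38,32)
ρ-cycle length = 14 (tail of 1 descent step not counted)

14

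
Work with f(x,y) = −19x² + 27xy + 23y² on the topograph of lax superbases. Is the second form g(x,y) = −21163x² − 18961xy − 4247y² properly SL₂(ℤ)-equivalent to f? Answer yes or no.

D₁ = 2477, D₂ = 2477
river cycle of f (length 10): (23, 19, -23), (-23, 27, 19), (19, 49, -1), (-1, 49, 19), (19, 27, -23), (-23, 19, 23), (23, 27, -19), (-19, 49, 1), (1, 49, -19), (-19, 27, 23)
river cycle of g (length 10): (-19, 27, 23), (23, 19, -23), (-23, 27, 19), (19, 49, -1), (-1, 49, 19), (19, 27, -23), (-23, 19, 23), (23, 27, -19), (-19, 49, 1), (1, 49, -19)
cycles coincide ⇒ equivalent

yes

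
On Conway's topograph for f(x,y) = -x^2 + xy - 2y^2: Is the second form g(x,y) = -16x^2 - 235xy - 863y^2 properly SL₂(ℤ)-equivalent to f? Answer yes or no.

D₁ = -7, D₂ = -7
f is negative-definite; reduce −f:
−f: translate: b→1 (≡-1 mod 2), so (1,-1,2)→(1,1,2)
−f: reduced (well bottom): (1,1,2) with a≤c, −a<b≤a
flip sign back: reduced form of f is (-1,-1,-2)
g is negative-definite; reduce −g:
−g: translate: b→11 (≡235 mod 32), so (16,235,863)→(16,11,2)
−g: flip: (16,11,2)→(2,-11,16)
−g: translate: b→1 (≡-11 mod 4), so (2,-11,16)→(2,1,1)
−g: flip: (2,1,1)→(1,-1,2)
−g: translate: b→1 (≡-1 mod 2), so (1,-1,2)→(1,1,2)
−g: reduced (well bottom): (1,1,2) with a≤c, −a<b≤a
flip sign back: reduced form of g is (-1,-1,-2)
reduced forms (-1, -1, -2) vs (-1, -1, -2) ⇒ equivalent

yes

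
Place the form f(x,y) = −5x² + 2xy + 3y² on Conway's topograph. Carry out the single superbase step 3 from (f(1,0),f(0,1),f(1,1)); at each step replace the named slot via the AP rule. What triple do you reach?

start (-5,3,0) = (f(1,0),f(0,1),f(1,1))
replace slot 3: 2·((-5)+3) − 0 = -4 → (-5,3,-4)

-5,3,-4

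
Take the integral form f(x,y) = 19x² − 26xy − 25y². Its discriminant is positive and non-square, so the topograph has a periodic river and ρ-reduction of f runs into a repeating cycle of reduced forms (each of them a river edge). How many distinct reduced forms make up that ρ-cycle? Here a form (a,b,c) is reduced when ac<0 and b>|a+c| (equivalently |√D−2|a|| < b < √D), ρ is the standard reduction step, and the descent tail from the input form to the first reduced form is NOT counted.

D = 2576, ⌊√D⌋ = 50
descent: ρ → (-25,26,19)  [lands on river]
river: ρ → (19,50,-1)
river: ρ → (-1,50,19)
river: ρ → (19,26,-25)
river: ρ → (-25,24,20)
river: ρ → (20,16,-29)
river: ρ → (-29,42,7)
river: ρ → (7,42,-29)
river: ρ → (-29,16,20)
river: ρ → (20,24,-25)
ρ-cycle length = 10 (tail of 1 descent step not counted)

10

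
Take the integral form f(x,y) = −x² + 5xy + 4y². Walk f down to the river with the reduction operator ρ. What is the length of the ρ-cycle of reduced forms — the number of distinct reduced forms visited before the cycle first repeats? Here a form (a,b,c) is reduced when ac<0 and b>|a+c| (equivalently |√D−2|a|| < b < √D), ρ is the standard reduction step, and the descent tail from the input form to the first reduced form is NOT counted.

D = 41, ⌊√D⌋ = 6
river: ρ → (4,3,-2)
river: ρ → (-2,5,2)
river: ρ → (2,3,-4)
river: ρ → (-4,5,1)
river: ρ → (1,5,-4)
river: ρ → (-4,3,2)
river: ρ → (2,5,-2)
river: ρ → (-2,3,4)
river: ρ → (4,5,-1)
river: ρ → (-1,5,4)
ρ-cycle length = 10 (tail of 0 descent steps not counted)

10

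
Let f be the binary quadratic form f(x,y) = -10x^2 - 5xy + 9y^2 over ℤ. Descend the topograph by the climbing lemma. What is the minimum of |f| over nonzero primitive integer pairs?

descent: ρ → (9,5,-10)  [lands on river]
river: ρ → (-10,15,4)
river: ρ → (4,17,-6)
river: ρ → (-6,19,1)
river: ρ → (1,19,-6)
river: ρ → (-6,17,4)
river: ρ → (4,15,-10)
river: ρ → (-10,5,9)
river: ρ → (9,13,-6)
river: ρ → (-6,11,11)
river: ρ → (11,11,-6)
river: ρ → (-6,13,9)
closes: descent 1, river 12
min |a| on river = 1

1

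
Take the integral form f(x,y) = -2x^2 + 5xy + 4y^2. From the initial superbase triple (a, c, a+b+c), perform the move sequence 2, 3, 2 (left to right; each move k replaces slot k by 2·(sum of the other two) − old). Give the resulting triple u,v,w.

start (-2,4,7) = (f(1,0),f(0,1),f(1,1))
replace slot 2: 2·((-2)+7) − 4 = 6 → (-2,6,7)
replace slot 3: 2·((-2)+6) − 7 = 1 → (-2,6,1)
replace slot 2: 2·((-2)+1) − 6 = -8 → (-2,-8,1)

-2,-8,1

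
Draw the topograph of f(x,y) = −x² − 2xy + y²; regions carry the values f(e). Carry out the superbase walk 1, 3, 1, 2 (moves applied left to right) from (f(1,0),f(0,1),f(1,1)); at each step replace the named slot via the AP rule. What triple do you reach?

start (-1,1,-2) = (f(1,0),f(0,1),f(1,1))
replace slot 1: 2·(1+(-2)) − (-1) = -1 → (-1,1,-2)
replace slot 3: 2·((-1)+1) − (-2) = 2 → (-1,1,2)
replace slot 1: 2·(1+2) − (-1) = 7 → (7,1,2)
replace slot 2: 2·(7+2) − 1 = 17 → (7,17,2)

7,17,2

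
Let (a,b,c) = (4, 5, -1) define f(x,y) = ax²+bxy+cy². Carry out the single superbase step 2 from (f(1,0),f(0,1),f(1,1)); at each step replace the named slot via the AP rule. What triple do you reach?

start (4,-1,8) = (f(1,0),f(0,1),f(1,1))
replace slot 2: 2·(4+8) − (-1) = 25 → (4,25,8)

4,25,8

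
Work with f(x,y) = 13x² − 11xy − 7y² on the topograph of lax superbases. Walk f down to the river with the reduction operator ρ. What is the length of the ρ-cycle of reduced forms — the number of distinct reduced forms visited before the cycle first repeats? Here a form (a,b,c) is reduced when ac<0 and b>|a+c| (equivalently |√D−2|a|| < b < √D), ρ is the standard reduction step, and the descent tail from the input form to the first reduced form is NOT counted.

D = 485, ⌊√D⌋ = 22
descent: ρ → (-7,11,13)  [lands on river]
river: ρ → (13,15,-5)
river: ρ → (-5,15,13)
river: ρ → (13,11,-7)
river: ρ → (-7,17,7)
river: ρ → (7,11,-13)
river: ρ → (-13,15,5)
river: ρ → (5,15,-13)
river: ρ → (-13,11,7)
river: ρ → (7,17,-7)
ρ-cycle length = 10 (tail of 1 descent step not counted)

10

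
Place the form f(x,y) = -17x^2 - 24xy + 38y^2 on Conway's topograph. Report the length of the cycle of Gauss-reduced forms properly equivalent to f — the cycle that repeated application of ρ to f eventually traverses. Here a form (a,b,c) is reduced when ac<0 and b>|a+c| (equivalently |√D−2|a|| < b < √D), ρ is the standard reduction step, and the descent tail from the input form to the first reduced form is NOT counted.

D = 3160, ⌊√D⌋ = 56
descent: ρ → (38,24,-17)  [lands on river]
river: ρ → (-17,44,18)
river: ρ → (18,28,-33)
river: ρ → (-33,38,13)
river: ρ → (13,40,-30)
river: ρ → (-30,20,23)
river: ρ → (23,26,-27)
river: ρ → (-27,28,22)
river: ρ → (22,16,-33)
river: ρ → (-33,50,5)
river: ρ → (5,50,-33)
river: ρ → (-33,16,22)
river: ρ → (22,28,-27)
river: ρ → (-27,26,23)
river: ρ → (23,20,-30)
river: ρ → (-30,40,13)
river: ρ → (13,38,-33)
river: ρ → (-33,28,18)
river: ρ → (18,44,-17)
river: ρ → (-17,24,38)
river: ρ → (38,52,-3)
river: ρ → (-3,56,2)
river: ρ → (2,56,-3)
river: ρ → (-3,52,38)
ρ-cycle length = 24 (tail of 1 descent step not counted)

24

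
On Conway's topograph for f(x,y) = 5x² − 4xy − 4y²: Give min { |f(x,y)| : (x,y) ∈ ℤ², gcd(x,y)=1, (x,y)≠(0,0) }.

descent: ρ → (-4,4,5)  [lands on river]
river: ρ → (5,6,-3)
river: ρ → (-3,6,5)
river: ρ → (5,4,-4)
closes: descent 1, river 4
min |a| on river = 3

3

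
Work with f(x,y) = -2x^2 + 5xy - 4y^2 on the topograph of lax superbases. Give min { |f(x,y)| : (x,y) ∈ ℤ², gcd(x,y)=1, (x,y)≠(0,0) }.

translate: b→-1 (≡-5 mod 4), so (2,-5,4)→(2,-1,1)
flip: (2,-1,1)→(1,1,2)
reduced (well bottom): (1,1,2) with a≤c, −a<b≤a
well minimum |f| = |-1| = 1 (negative-definite)

1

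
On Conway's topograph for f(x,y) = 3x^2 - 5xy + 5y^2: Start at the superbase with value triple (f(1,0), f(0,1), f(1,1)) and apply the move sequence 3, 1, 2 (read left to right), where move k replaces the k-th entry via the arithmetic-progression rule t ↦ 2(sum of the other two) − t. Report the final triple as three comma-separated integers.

start (3,5,3) = (f(1,0),f(0,1),f(1,1))
replace slot 3: 2·(3+5) − 3 = 13 → (3,5,13)
replace slot 1: 2·(5+13) − 3 = 33 → (33,5,13)
replace slot 2: 2·(33+13) − 5 = 87 → (33,87,13)

33,87,13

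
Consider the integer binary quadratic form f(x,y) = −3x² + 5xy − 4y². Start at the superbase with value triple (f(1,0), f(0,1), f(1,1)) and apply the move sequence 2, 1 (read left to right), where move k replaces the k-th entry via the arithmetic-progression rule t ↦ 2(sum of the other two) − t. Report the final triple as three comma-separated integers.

start (-3,-4,-2) = (f(1,0),f(0,1),f(1,1))
replace slot 2: 2·((-3)+(-2)) − (-4) = -6 → (-3,-6,-2)
replace slot 1: 2·((-6)+(-2)) − (-3) = -13 → (-13,-6,-2)

-13,-6,-2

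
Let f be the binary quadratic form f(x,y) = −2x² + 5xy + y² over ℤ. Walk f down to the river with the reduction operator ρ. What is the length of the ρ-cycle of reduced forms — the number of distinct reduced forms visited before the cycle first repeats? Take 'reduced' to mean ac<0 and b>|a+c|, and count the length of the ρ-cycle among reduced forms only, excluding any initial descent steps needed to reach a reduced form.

D = 33, ⌊√D⌋ = 5
river: ρ → (1,5,-2)
river: ρ → (-2,3,3)
river: ρ → (3,3,-2)
river: ρ → (-2,5,1)
ρ-cycle length = 4 (tail of 0 descent steps not counted)

4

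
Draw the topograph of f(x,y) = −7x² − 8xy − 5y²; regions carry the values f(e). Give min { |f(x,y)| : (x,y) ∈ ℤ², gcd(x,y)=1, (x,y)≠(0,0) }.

translate: b→-6 (≡8 mod 14), so (7,8,5)→(7,-6,4)
flip: (7,-6,4)→(4,6,7)
translate: b→-2 (≡6 mod 8), so (4,6,7)→(4,-2,5)
reduced (well bottom): (4,-2,5) with a≤c, −a<b≤a
well minimum |f| = |-4| = 4 (negative-definite)

4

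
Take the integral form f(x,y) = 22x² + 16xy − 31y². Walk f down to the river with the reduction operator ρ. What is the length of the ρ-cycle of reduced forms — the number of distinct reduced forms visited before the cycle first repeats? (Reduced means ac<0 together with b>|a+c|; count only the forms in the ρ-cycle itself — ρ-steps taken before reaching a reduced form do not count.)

D = 2984, ⌊√D⌋ = 54
river: ρ → (-31,46,7)
river: ρ → (7,52,-10)
river: ρ → (-10,48,17)
river: ρ → (17,54,-1)
river: ρ → (-1,54,17)
river: ρ → (17,48,-10)
river: ρ → (-10,52,7)
river: ρ → (7,46,-31)
river: ρ → (-31,16,22)
river: ρ → (22,28,-25)
river: ρ → (-25,22,25)
river: ρ → (25,28,-22)
river: ρ → (-22,16,31)
river: ρ → (31,46,-7)
river: ρ → (-7,52,10)
river: ρ → (10,48,-17)
river: ρ → (-17,54,1)
river: ρ → (1,54,-17)
river: ρ → (-17,48,10)
river: ρ → (10,52,-7)
river: ρ → (-7,46,31)
river: ρ → (31,16,-22)
river: ρ → (-22,28,25)
river: ρ → (25,22,-25)
river: ρ → (-25,28,22)
river: ρ → (22,16,-31)
ρ-cycle length = 26 (tail of 0 descent steps not counted)

26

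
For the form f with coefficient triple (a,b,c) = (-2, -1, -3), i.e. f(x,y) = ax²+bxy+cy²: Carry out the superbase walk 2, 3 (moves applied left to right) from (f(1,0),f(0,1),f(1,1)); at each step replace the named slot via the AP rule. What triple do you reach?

start (-2,-3,-6) = (f(1,0),f(0,1),f(1,1))
replace slot 2: 2·((-2)+(-6)) − (-3) = -13 → (-2,-13,-6)
replace slot 3: 2·((-2)+(-13)) − (-6) = -24 → (-2,-13,-24)

-2,-13,-24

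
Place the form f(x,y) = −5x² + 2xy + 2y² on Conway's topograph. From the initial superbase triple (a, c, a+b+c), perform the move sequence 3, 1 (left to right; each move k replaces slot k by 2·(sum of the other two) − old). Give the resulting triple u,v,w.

start (-5,2,-1) = (f(1,0),f(0,1),f(1,1))
replace slot 3: 2·((-5)+2) − (-1) = -5 → (-5,2,-5)
replace slot 1: 2·(2+(-5)) − (-5) = -1 → (-1,2,-5)

-1,2,-5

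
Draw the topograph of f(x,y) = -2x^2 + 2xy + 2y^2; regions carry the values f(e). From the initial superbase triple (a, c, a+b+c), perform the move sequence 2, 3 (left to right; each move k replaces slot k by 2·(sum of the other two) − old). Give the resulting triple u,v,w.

start (-2,2,2) = (f(1,0),f(0,1),f(1,1))
replace slot 2: 2·((-2)+2) − 2 = -2 → (-2,-2,2)
replace slot 3: 2·((-2)+(-2)) − 2 = -10 → (-2,-2,-10)

-2,-2,-10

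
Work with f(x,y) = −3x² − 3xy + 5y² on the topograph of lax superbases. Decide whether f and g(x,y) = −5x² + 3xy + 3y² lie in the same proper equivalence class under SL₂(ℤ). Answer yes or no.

D₁ = 69, D₂ = 69
river cycle of f (length 4): (5, 3, -3), (-3, 3, 5), (5, 7, -1), (-1, 7, 5)
river cycle of g (length 4): (3, 3, -5), (-5, 7, 1), (1, 7, -5), (-5, 3, 3)
cycles differ ⇒ inequivalent

no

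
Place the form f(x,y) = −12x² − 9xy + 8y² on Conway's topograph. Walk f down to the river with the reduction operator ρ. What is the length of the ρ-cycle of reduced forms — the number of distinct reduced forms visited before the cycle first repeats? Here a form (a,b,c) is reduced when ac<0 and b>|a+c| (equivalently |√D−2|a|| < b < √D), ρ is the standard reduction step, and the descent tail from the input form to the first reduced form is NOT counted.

D = 465, ⌊√D⌋ = 21
descent: ρ → (8,9,-12)  [lands on river]
river: ρ → (-12,15,5)
river: ρ → (5,15,-12)
river: ρ → (-12,9,8)
river: ρ → (8,7,-13)
river: ρ → (-13,19,2)
river: ρ → (2,21,-3)
river: ρ → (-3,21,2)
river: ρ → (2,19,-13)
river: ρ → (-13,7,8)
ρ-cycle length = 10 (tail of 1 descent step not counted)

10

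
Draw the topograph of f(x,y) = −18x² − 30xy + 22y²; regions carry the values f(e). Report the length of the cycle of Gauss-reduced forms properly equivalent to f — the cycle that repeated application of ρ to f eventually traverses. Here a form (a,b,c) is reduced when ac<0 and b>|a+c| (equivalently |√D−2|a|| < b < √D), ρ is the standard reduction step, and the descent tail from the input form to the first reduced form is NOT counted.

D = 2484, ⌊√D⌋ = 49
descent: ρ → (22,30,-18)  [lands on river]
river: ρ → (-18,42,10)
river: ρ → (10,38,-26)
river: ρ → (-26,14,22)
ρ-cycle length = 4 (tail of 1 descent step not counted)

4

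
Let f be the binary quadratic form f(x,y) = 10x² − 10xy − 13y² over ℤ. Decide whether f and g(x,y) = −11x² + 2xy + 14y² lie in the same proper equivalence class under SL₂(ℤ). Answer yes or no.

D₁ = 620, D₂ = 620
river cycle of f (length 8): (-13, 10, 10), (10, 10, -13), (-13, 16, 7), (7, 12, -17), (-17, 22, 2), (2, 22, -17), (-17, 12, 7), (7, 16, -13)
river cycle of g (length 4): (-11, 24, 1), (1, 24, -11), (-11, 20, 5), (5, 20, -11)
cycles differ ⇒ inequivalent

no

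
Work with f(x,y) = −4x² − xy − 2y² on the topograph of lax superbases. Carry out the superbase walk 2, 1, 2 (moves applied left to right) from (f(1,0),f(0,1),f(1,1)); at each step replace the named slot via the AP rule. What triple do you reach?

start (-4,-2,-7) = (f(1,0),f(0,1),f(1,1))
replace slot 2: 2·((-4)+(-7)) − (-2) = -20 → (-4,-20,-7)
replace slot 1: 2·((-20)+(-7)) − (-4) = -50 → (-50,-20,-7)
replace slot 2: 2·((-50)+(-7)) − (-20) = -94 → (-50,-94,-7)

-50,-94,-7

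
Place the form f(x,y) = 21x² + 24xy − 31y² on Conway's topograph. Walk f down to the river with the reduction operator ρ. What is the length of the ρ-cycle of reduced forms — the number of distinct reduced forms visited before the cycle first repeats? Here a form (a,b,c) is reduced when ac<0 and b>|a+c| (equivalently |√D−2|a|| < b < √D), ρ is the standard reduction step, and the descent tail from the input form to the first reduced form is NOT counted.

D = 3180, ⌊√D⌋ = 56
river: ρ → (-31,38,14)
river: ρ → (14,46,-19)
river: ρ → (-19,30,30)
river: ρ → (30,30,-19)
river: ρ → (-19,46,14)
river: ρ → (14,38,-31)
river: ρ → (-31,24,21)
river: ρ → (21,18,-34)
river: ρ → (-34,50,5)
river: ρ → (5,50,-34)
river: ρ → (-34,18,21)
river: ρ → (21,24,-31)
ρ-cycle length = 12 (tail of 0 descent steps not counted)

12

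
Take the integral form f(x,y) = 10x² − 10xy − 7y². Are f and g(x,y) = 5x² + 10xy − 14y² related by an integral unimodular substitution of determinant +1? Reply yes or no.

D₁ = 380, D₂ = 380
river cycle of f (length 4): (-7, 10, 10), (10, 10, -7), (-7, 18, 2), (2, 18, -7)
river cycle of g (length 4): (-14, 18, 1), (1, 18, -14), (-14, 10, 5), (5, 10, -14)
cycles differ ⇒ inequivalent

no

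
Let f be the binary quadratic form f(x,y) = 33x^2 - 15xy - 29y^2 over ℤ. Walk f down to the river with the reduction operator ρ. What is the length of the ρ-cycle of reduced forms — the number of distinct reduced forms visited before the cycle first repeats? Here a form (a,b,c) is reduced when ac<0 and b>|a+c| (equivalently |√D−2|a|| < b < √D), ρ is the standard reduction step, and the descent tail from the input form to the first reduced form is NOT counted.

D = 4053, ⌊√D⌋ = 63
descent: ρ → (-29,15,33)  [lands on river]
river: ρ → (33,51,-11)
river: ρ → (-11,59,13)
river: ρ → (13,45,-39)
river: ρ → (-39,33,19)
river: ρ → (19,43,-29)
ρ-cycle length = 6 (tail of 1 descent step not counted)

6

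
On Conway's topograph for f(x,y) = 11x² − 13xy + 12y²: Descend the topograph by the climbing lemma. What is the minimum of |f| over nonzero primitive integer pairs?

translate: b→9 (≡-13 mod 22), so (11,-13,12)→(11,9,10)
flip: (11,9,10)→(10,-9,11)
reduced (well bottom): (10,-9,11) with a≤c, −a<b≤a
well minimum = a = 10

10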